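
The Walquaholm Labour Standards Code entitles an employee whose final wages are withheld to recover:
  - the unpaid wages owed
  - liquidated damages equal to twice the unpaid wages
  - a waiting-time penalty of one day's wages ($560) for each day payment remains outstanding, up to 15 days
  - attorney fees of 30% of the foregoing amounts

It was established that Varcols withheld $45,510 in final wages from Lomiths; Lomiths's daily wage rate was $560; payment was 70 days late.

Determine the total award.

Doubled: 2 × $45,510 = $91,020
Penalty days: min(70, 15) = 15
Waiting-time penalty: 15 × $560 = $8,400
Subtotal: $45,510 + $91,020 + $8,400 = $144,930
Attorney fees: 30% of $144,930 = $43,479
Total award: $144,930 + $43,479 = $188,409

$188,409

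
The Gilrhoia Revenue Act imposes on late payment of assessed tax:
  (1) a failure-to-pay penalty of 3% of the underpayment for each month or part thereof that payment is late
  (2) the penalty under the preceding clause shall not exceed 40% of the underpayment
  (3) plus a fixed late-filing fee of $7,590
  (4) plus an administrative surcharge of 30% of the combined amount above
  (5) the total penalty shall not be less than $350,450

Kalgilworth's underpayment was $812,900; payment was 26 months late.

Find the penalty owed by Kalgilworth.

Penalty: $432,575

Accrued rate: 3% × 26 = 78%, capped at 40% → 40%
Failure-to-pay penalty: 40% of $812,900 = $325,160
Penalty before surcharge: $325,160 + $7,590 = $332,750
Administrative surcharge: 30% of $332,750 = $99,825
Total penalty: $332,750 + $99,825 = $432,575
Minimum $350,450: $432,575 meets the minimum, no increase.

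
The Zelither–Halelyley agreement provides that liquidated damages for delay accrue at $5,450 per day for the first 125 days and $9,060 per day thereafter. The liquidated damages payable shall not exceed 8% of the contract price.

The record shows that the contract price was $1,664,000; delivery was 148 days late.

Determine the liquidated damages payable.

First 125 days: 125 × $5,450 = $681,250
Remaining days: (148 − 125) × $9,060 = $208,380
Accrued per-day damages: $681,250 + $208,380 = $889,630
Cap: 8% of $1,664,000 = $133,120
Cap at $133,120: $889,630 exceeds the cap → $133,120

$133,120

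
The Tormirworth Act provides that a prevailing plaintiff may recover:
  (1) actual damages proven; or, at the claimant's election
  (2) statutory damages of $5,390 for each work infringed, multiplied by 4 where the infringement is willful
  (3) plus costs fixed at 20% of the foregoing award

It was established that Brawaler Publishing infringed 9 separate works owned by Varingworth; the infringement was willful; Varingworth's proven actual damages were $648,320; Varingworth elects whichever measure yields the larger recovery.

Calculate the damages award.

$777,984

Statutory damages: 9 × $5,390 = $48,510
Multiplied by 4: 4 × $48,510 = $194,040
Greater of actual damages ($648,320) or enhanced statutory damages ($194,040): $648,320
Costs: 20% of $648,320 = $129,664
Award plus costs: $648,320 + $129,664 = $777,984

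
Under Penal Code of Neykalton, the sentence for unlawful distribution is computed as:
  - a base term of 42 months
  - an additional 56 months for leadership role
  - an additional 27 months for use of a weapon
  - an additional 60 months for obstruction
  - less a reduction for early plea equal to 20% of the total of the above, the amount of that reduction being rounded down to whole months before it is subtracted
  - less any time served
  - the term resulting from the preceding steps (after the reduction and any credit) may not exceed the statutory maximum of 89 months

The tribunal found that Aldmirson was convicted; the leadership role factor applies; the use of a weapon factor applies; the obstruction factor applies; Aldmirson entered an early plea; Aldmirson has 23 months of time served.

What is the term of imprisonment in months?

Leadership role enhancement: +56 months
Use of a weapon enhancement: +27 months
Obstruction enhancement: +60 months
Adjusted term: 42 months + 56 months + 27 months + 60 months = 185 months
Early plea reduction: 20% of 185 months = 37 months (rounded down)
After reduction: 185 − 37 = 148 months
Less time served: 148 months − 23 months = 125 months
Cap at 89 months: 125 months exceeds the cap → 89 months

89 months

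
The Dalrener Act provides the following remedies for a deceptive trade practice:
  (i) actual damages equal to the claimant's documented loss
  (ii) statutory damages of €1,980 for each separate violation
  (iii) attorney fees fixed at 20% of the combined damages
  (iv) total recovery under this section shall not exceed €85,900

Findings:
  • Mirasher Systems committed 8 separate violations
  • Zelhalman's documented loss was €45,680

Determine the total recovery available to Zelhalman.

Statutory damages: 8 × €1,980 = €15,840
Combined damages: €45,680 + €15,840 = €61,520
Attorney fees: 20% of €61,520 = €12,304
Total before cap: €61,520 + €12,304 = €73,824
Cap at €85,900: €73,824 is within the cap, no reduction.

€73,824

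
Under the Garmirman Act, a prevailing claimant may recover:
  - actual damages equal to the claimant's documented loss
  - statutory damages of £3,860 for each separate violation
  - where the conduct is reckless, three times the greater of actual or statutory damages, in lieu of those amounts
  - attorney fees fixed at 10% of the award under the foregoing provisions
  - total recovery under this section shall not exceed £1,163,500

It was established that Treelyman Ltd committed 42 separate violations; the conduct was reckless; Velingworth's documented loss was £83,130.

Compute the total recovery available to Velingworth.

Statutory damages: 42 × £3,860 = £162,120
Greater of actual damages (£83,130) or statutory damages (£162,120): £162,120
Trebled: 3 × £162,120 = £486,360
Attorney fees: 10% of £486,360 = £48,636
Total before cap: £486,360 + £48,636 = £534,996
Cap at £1,163,500: £534,996 is within the cap, no reduction.

£534,996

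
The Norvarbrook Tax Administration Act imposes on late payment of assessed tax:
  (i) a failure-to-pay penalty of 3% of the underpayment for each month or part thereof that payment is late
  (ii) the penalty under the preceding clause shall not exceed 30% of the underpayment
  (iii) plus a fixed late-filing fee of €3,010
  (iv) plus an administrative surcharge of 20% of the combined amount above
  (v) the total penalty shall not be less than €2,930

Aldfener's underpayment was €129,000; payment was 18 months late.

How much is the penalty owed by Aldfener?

Penalty: €50,052

Accrued rate: 3% × 18 = 54%, capped at 30% → 30%
Failure-to-pay penalty: 30% of €129,000 = €38,700
Penalty before surcharge: €38,700 + €3,010 = €41,710
Administrative surcharge: 20% of €41,710 = €8,342
Total penalty: €41,710 + €8,342 = €50,052
Minimum €2,930: €50,052 meets the minimum, no increase.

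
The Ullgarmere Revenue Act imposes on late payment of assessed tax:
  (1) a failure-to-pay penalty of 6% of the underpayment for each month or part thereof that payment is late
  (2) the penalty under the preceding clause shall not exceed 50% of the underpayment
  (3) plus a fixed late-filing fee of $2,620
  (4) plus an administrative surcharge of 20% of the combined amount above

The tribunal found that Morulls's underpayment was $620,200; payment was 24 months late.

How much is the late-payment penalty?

$375,264

Accrued rate: 6% × 24 = 144%, capped at 50% → 50%
Failure-to-pay penalty: 50% of $620,200 = $310,100
Penalty before surcharge: $310,100 + $2,620 = $312,720
Administrative surcharge: 20% of $312,720 = $62,544
Total penalty: $312,720 + $62,544 = $375,264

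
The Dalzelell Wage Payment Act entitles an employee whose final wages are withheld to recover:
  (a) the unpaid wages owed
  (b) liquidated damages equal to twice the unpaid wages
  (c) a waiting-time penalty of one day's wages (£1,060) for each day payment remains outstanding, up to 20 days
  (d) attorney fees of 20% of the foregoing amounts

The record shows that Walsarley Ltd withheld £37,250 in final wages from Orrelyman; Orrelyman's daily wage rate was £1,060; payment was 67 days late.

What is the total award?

£159,540

Doubled: 2 × £37,250 = £74,500
Penalty days: min(67, 20) = 20
Waiting-time penalty: 20 × £1,060 = £21,200
Subtotal: £37,250 + £74,500 + £21,200 = £132,950
Attorney fees: 20% of £132,950 = £26,590
Total award: £132,950 + £26,590 = £159,540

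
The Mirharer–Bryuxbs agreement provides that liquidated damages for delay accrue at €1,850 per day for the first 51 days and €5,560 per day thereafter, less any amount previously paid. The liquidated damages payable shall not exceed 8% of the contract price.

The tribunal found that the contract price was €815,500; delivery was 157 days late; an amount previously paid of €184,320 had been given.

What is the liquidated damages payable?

First 51 days: 51 × €1,850 = €94,350
Remaining days: (157 − 51) × €5,560 = €589,360
Accrued per-day damages: €94,350 + €589,360 = €683,710
Less amount previously paid: €683,710 − €184,320 = €499,390
Cap: 8% of €815,500 = €65,240
Cap at €65,240: €499,390 exceeds the cap → €65,240

€65,240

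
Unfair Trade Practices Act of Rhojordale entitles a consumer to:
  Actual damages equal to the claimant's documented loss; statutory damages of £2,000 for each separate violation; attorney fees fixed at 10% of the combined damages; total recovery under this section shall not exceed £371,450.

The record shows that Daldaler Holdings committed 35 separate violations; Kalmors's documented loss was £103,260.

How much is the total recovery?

Statutory damages: 35 × £2,000 = £70,000
Combined damages: £103,260 + £70,000 = £173,260
Attorney fees: 10% of £173,260 = £17,326
Total before cap: £173,260 + £17,326 = £190,586
Cap at £371,450: £190,586 is within the cap, no reduction.

£190,586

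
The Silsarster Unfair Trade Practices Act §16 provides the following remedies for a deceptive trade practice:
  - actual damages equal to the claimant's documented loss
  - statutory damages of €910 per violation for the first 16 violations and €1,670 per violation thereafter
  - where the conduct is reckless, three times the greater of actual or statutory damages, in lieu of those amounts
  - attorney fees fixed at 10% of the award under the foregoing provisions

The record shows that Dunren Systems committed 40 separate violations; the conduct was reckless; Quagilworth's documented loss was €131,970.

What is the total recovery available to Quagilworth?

€435,501

First 16 violations: 16 × €910 = €14,560
Remaining violations: (40 − 16) × €1,670 = €40,080
Statutory damages: €14,560 + €40,080 = €54,640
Greater of actual damages (€131,970) or statutory damages (€54,640): €131,970
Trebled: 3 × €131,970 = €395,910
Attorney fees: 10% of €395,910 = €39,591
Total recovery: €395,910 + €39,591 = €435,501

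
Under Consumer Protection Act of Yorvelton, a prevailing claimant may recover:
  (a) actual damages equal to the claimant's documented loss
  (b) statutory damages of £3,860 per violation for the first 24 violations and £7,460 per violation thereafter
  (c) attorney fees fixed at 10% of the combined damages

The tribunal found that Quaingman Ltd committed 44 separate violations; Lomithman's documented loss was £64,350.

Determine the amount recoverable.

£336,809

First 24 violations: 24 × £3,860 = £92,640
Remaining violations: (44 − 24) × £7,460 = £149,200
Statutory damages: £92,640 + £149,200 = £241,840
Combined damages: £64,350 + £241,840 = £306,190
Attorney fees: 10% of £306,190 = £30,619
Total recovery: £306,190 + £30,619 = £336,809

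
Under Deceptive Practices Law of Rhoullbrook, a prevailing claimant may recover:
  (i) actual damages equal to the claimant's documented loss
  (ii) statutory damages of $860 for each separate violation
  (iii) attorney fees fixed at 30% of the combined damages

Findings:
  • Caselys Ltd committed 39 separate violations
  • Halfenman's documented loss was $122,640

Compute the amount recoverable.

Statutory damages: 39 × $860 = $33,540
Combined damages: $122,640 + $33,540 = $156,180
Attorney fees: 30% of $156,180 = $46,854
Total recovery: $156,180 + $46,854 = $203,034

$203,034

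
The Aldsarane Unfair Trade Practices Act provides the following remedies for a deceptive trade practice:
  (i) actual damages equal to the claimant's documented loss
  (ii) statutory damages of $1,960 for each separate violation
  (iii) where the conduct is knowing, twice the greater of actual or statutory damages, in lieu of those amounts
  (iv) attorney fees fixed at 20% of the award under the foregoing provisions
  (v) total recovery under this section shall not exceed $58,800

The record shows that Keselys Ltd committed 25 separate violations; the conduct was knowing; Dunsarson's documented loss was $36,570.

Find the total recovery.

Statutory damages: 25 × $1,960 = $49,000
Greater of actual damages ($36,570) or statutory damages ($49,000): $49,000
Doubled: 2 × $49,000 = $98,000
Attorney fees: 20% of $98,000 = $19,600
Total before cap: $98,000 + $19,600 = $117,600
Cap at $58,800: $117,600 exceeds the cap → $58,800

$58,800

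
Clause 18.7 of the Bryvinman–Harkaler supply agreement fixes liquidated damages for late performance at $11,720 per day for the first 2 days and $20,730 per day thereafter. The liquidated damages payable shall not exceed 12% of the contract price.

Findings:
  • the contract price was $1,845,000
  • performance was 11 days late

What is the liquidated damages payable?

$210,010

First 2 days: 2 × $11,720 = $23,440
Remaining days: (11 − 2) × $20,730 = $186,570
Accrued per-day damages: $23,440 + $186,570 = $210,010
Cap: 12% of $1,845,000 = $221,400
Cap at $221,400: $210,010 is within the cap, no reduction.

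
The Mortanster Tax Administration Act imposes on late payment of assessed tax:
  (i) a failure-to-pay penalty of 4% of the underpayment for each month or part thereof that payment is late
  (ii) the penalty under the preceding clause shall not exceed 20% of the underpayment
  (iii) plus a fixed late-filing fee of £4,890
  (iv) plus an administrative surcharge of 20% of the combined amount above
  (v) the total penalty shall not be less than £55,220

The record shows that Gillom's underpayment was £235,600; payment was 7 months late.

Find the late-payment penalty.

£62,412

Accrued rate: 4% × 7 = 28%, capped at 20% → 20%
Failure-to-pay penalty: 20% of £235,600 = £47,120
Penalty before surcharge: £47,120 + £4,890 = £52,010
Administrative surcharge: 20% of £52,010 = £10,402
Total penalty: £52,010 + £10,402 = £62,412
Minimum £55,220: £62,412 meets the minimum, no increase.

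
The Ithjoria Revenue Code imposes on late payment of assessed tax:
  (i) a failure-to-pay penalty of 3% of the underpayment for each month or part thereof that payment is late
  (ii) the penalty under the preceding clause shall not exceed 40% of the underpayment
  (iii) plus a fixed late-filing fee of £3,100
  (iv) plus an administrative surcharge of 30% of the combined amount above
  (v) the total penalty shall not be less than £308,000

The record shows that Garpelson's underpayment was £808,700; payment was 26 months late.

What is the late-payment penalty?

£424,554

Accrued rate: 3% × 26 = 78%, capped at 40% → 40%
Failure-to-pay penalty: 40% of £808,700 = £323,480
Penalty before surcharge: £323,480 + £3,100 = £326,580
Administrative surcharge: 30% of £326,580 = £97,974
Total penalty: £326,580 + £97,974 = £424,554
Minimum £308,000: £424,554 meets the minimum, no increase.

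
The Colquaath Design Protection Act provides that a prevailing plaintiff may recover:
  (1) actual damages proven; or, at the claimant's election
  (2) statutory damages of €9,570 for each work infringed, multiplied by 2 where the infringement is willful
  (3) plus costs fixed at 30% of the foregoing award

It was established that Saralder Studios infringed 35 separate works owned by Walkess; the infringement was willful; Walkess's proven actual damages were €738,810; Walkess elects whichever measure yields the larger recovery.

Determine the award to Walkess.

Statutory damages: 35 × €9,570 = €334,950
Doubled: 2 × €334,950 = €669,900
Greater of actual damages (€738,810) or enhanced statutory damages (€669,900): €738,810
Costs: 30% of €738,810 = €221,643
Award plus costs: €738,810 + €221,643 = €960,453

€960,453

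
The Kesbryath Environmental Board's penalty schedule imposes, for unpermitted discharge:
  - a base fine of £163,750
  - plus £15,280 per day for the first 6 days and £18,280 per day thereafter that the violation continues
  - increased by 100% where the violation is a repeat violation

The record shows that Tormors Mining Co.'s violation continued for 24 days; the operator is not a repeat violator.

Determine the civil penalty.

First 6 days: 6 × £15,280 = £91,680
Remaining days: (24 − 6) × £18,280 = £329,040
Per-day component: £91,680 + £329,040 = £420,720
Base plus per-day: £163,750 + £420,720 = £584,470
The operator is not a repeat violator: no 100% increase.

£584,470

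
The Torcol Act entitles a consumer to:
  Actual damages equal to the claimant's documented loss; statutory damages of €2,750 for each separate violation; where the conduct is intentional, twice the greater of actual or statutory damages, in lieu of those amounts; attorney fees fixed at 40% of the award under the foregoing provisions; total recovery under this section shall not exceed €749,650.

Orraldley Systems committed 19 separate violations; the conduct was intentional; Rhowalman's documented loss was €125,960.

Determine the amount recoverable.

Statutory damages: 19 × €2,750 = €52,250
Greater of actual damages (€125,960) or statutory damages (€52,250): €125,960
Doubled: 2 × €125,960 = €251,920
Attorney fees: 40% of €251,920 = €100,768
Total before cap: €251,920 + €100,768 = €352,688
Cap at €749,650: €352,688 is within the cap, no reduction.

€352,688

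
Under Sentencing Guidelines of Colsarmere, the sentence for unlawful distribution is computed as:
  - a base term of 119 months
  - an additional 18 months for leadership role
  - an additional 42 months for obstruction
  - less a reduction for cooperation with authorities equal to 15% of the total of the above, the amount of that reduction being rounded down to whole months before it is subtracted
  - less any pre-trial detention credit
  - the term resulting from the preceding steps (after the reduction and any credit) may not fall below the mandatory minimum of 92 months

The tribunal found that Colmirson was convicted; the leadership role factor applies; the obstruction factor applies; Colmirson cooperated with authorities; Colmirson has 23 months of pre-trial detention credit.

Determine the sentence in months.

Leadership role enhancement: +18 months
Obstruction enhancement: +42 months
Adjusted term: 119 months + 18 months + 42 months = 179 months
Cooperation with authorities reduction: 15% of 179 months = 26 months (rounded down)
After reduction: 179 − 26 = 153 months
Less pre-trial detention credit: 153 months − 23 months = 130 months
Minimum 92 months: 130 months meets the minimum, no increase.

130 months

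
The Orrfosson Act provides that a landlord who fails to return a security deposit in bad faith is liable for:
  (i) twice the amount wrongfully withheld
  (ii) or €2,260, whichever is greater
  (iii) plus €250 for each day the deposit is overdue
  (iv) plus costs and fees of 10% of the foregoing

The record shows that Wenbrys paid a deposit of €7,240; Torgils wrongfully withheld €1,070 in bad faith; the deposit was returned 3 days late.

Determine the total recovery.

€3,311

Doubled: 2 × €1,070 = €2,140
Minimum €2,260: €2,140 is below the minimum → €2,260
Late-return penalty: 3 × €250 = €750
Damages plus late penalty: €2,260 + €750 = €3,010
Costs and fees: 10% of €3,010 = €301
Total recovery: €3,010 + €301 = €3,311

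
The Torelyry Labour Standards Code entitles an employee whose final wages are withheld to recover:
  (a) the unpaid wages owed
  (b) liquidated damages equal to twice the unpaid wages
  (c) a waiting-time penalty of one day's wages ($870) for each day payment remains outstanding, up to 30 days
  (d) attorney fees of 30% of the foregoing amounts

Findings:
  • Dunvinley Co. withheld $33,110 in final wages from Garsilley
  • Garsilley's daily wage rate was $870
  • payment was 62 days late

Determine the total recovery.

Total award: $163,059

Doubled: 2 × $33,110 = $66,220
Penalty days: min(62, 30) = 30
Waiting-time penalty: 30 × $870 = $26,100
Subtotal: $33,110 + $66,220 + $26,100 = $125,430
Attorney fees: 30% of $125,430 = $37,629
Total award: $125,430 + $37,629 = $163,059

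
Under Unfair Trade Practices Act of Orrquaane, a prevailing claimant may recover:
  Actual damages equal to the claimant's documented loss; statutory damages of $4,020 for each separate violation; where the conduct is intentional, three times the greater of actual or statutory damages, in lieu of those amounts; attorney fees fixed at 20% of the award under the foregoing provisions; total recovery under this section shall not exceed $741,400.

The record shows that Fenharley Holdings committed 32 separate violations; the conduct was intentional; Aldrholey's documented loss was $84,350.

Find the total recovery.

$463,104

Statutory damages: 32 × $4,020 = $128,640
Greater of actual damages ($84,350) or statutory damages ($128,640): $128,640
Trebled: 3 × $128,640 = $385,920
Attorney fees: 20% of $385,920 = $77,184
Total before cap: $385,920 + $77,184 = $463,104
Cap at $741,400: $463,104 is within the cap, no reduction.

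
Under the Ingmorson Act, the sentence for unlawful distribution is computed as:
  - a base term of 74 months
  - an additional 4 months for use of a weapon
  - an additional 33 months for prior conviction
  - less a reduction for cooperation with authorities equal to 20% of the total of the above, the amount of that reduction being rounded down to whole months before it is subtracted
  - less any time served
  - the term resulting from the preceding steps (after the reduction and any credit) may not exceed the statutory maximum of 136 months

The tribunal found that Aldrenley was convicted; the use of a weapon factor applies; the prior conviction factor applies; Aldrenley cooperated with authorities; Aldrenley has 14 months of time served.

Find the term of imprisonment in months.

Use of a weapon enhancement: +4 months
Prior conviction enhancement: +33 months
Adjusted term: 74 months + 4 months + 33 months = 111 months
Cooperation with authorities reduction: 20% of 111 months = 22 months (rounded down)
After reduction: 111 − 22 = 89 months
Less time served: 89 months − 14 months = 75 months
Cap at 136 months: 75 months is within the cap, no reduction.

75 months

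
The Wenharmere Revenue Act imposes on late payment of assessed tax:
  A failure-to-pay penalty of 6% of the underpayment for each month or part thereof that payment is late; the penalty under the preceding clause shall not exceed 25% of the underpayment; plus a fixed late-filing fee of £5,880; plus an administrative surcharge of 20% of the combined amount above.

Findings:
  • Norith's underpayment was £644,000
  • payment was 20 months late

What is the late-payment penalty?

£200,256

Accrued rate: 6% × 20 = 120%, capped at 25% → 25%
Failure-to-pay penalty: 25% of £644,000 = £161,000
Penalty before surcharge: £161,000 + £5,880 = £166,880
Administrative surcharge: 20% of £166,880 = £33,376
Total penalty: £166,880 + £33,376 = £200,256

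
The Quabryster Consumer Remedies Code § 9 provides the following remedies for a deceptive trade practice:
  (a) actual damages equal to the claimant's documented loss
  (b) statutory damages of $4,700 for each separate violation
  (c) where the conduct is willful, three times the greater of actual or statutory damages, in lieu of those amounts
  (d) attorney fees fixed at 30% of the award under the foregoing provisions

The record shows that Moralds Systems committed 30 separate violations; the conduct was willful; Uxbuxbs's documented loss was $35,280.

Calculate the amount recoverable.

Statutory damages: 30 × $4,700 = $141,000
Greater of actual damages ($35,280) or statutory damages ($141,000): $141,000
Trebled: 3 × $141,000 = $423,000
Attorney fees: 30% of $423,000 = $126,900
Total recovery: $423,000 + $126,900 = $549,900

$549,900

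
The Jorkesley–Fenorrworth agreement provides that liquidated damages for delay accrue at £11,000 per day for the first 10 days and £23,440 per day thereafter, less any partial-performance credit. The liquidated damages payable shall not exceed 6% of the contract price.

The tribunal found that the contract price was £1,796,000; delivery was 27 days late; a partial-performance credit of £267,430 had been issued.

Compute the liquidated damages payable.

First 10 days: 10 × £11,000 = £110,000
Remaining days: (27 − 10) × £23,440 = £398,480
Accrued per-day damages: £110,000 + £398,480 = £508,480
Less partial-performance credit: £508,480 − £267,430 = £241,050
Cap: 6% of £1,796,000 = £107,760
Cap at £107,760: £241,050 exceeds the cap → £107,760

£107,760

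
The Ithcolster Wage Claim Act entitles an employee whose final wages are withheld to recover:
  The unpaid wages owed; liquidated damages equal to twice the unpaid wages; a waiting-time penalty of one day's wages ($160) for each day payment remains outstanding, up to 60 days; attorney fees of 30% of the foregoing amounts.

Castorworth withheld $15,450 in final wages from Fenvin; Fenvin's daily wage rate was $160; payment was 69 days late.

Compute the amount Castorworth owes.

$72,735

Doubled: 2 × $15,450 = $30,900
Penalty days: min(69, 60) = 60
Waiting-time penalty: 60 × $160 = $9,600
Subtotal: $15,450 + $30,900 + $9,600 = $55,950
Attorney fees: 30% of $55,950 = $16,785
Total award: $55,950 + $16,785 = $72,735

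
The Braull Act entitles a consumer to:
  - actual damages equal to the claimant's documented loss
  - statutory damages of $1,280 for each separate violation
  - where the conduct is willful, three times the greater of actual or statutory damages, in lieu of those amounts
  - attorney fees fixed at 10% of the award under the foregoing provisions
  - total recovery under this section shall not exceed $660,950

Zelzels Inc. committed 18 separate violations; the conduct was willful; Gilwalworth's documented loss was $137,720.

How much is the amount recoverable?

Statutory damages: 18 × $1,280 = $23,040
Greater of actual damages ($137,720) or statutory damages ($23,040): $137,720
Trebled: 3 × $137,720 = $413,160
Attorney fees: 10% of $413,160 = $41,316
Total before cap: $413,160 + $41,316 = $454,476
Cap at $660,950: $454,476 is within the cap, no reduction.

$454,476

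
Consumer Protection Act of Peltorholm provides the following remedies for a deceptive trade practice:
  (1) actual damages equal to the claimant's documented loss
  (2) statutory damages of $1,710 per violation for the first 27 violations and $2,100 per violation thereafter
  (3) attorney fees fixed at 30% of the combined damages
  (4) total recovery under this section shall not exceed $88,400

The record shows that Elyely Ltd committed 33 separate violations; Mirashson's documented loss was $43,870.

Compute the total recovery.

First 27 violations: 27 × $1,710 = $46,170
Remaining violations: (33 − 27) × $2,100 = $12,600
Statutory damages: $46,170 + $12,600 = $58,770
Combined damages: $43,870 + $58,770 = $102,640
Attorney fees: 30% of $102,640 = $30,792
Total before cap: $102,640 + $30,792 = $133,432
Cap at $88,400: $133,432 exceeds the cap → $88,400

$88,400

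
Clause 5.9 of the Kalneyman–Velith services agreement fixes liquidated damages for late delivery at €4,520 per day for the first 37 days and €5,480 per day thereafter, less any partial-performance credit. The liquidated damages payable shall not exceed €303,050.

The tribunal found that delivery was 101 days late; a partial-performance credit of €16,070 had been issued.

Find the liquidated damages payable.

First 37 days: 37 × €4,520 = €167,240
Remaining days: (101 − 37) × €5,480 = €350,720
Accrued per-day damages: €167,240 + €350,720 = €517,960
Less partial-performance credit: €517,960 − €16,070 = €501,890
Cap at €303,050: €501,890 exceeds the cap → €303,050

€303,050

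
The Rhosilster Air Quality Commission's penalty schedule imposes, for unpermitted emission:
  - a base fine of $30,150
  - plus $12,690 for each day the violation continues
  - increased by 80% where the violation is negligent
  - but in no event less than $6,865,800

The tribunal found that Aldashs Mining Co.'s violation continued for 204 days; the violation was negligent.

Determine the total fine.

Per-day component: 204 × $12,690 = $2,588,760
Base plus per-day: $30,150 + $2,588,760 = $2,618,910
Enhancement: 80% of $2,618,910 = $2,095,128
Enhanced fine: $2,618,910 + $2,095,128 = $4,714,038
Minimum $6,865,800: $4,714,038 is below the minimum → $6,865,800

$6,865,800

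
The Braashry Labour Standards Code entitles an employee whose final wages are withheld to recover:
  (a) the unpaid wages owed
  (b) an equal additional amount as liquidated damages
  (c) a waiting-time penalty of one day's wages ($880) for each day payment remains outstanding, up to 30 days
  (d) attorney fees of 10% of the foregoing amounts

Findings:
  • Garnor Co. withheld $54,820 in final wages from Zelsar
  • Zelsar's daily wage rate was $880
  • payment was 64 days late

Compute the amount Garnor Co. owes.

Liquidated damages (equal amount): $54,820
Penalty days: min(64, 30) = 30
Waiting-time penalty: 30 × $880 = $26,400
Subtotal: $54,820 + $54,820 + $26,400 = $136,040
Attorney fees: 10% of $136,040 = $13,604
Total award: $136,040 + $13,604 = $149,644

Total award: $149,644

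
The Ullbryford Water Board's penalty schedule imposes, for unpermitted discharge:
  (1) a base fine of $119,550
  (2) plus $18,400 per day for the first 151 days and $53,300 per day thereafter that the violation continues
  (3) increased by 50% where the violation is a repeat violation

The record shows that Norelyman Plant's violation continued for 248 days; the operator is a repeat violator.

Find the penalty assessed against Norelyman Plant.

$12,102,075

First 151 days: 151 × $18,400 = $2,778,400
Remaining days: (248 − 151) × $53,300 = $5,170,100
Per-day component: $2,778,400 + $5,170,100 = $7,948,500
Base plus per-day: $119,550 + $7,948,500 = $8,068,050
Enhancement: 50% of $8,068,050 = $4,034,025
Enhanced fine: $8,068,050 + $4,034,025 = $12,102,075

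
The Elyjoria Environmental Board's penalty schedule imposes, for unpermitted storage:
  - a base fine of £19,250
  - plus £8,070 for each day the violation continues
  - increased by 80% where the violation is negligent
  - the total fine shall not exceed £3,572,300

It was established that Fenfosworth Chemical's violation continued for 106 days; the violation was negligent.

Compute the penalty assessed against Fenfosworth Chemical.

£1,574,406

Per-day component: 106 × £8,070 = £855,420
Base plus per-day: £19,250 + £855,420 = £874,670
Enhancement: 80% of £874,670 = £699,736
Enhanced fine: £874,670 + £699,736 = £1,574,406
Cap at £3,572,300: £1,574,406 is within the cap, no reduction.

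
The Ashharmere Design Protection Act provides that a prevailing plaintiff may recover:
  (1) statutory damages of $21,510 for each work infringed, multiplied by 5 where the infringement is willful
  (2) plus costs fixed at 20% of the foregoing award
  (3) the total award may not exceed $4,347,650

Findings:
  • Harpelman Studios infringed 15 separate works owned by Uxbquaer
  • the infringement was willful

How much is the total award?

Statutory damages: 15 × $21,510 = $322,650
Multiplied by 5: 5 × $322,650 = $1,613,250
Costs: 20% of $1,613,250 = $322,650
Award plus costs: $1,613,250 + $322,650 = $1,935,900
Cap at $4,347,650: $1,935,900 is within the cap, no reduction.

$1,935,900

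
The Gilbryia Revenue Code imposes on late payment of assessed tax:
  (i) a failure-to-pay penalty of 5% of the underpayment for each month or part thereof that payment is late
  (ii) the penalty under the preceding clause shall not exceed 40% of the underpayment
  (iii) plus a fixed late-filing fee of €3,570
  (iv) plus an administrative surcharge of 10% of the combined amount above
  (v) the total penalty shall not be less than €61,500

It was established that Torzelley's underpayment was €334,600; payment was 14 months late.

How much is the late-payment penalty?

Accrued rate: 5% × 14 = 70%, capped at 40% → 40%
Failure-to-pay penalty: 40% of €334,600 = €133,840
Penalty before surcharge: €133,840 + €3,570 = €137,410
Administrative surcharge: 10% of €137,410 = €13,741
Total penalty: €137,410 + €13,741 = €151,151
Minimum €61,500: €151,151 meets the minimum, no increase.

€151,151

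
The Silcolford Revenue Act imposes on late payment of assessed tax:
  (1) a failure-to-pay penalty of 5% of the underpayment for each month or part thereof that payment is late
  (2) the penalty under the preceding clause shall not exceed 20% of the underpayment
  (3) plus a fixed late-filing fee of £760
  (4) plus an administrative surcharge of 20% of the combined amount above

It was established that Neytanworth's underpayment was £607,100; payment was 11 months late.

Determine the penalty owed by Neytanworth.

£146,616

Accrued rate: 5% × 11 = 55%, capped at 20% → 20%
Failure-to-pay penalty: 20% of £607,100 = £121,420
Penalty before surcharge: £121,420 + £760 = £122,180
Administrative surcharge: 20% of £122,180 = £24,436
Total penalty: £122,180 + £24,436 = £146,616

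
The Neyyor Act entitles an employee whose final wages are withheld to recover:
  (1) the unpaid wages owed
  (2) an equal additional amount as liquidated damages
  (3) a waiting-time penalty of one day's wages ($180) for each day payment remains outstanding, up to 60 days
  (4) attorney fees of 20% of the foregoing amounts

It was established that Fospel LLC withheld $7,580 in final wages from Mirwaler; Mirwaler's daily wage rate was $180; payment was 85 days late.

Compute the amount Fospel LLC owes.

Liquidated damages (equal amount): $7,580
Penalty days: min(85, 60) = 60
Waiting-time penalty: 60 × $180 = $10,800
Subtotal: $7,580 + $7,580 + $10,800 = $25,960
Attorney fees: 20% of $25,960 = $5,192
Total award: $25,960 + $5,192 = $31,152

$31,152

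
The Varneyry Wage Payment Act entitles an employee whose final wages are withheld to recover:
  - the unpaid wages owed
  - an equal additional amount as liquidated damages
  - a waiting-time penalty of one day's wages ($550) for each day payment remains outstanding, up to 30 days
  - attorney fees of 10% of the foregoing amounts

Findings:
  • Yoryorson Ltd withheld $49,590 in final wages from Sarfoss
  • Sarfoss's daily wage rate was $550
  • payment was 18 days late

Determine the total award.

$119,988

Liquidated damages (equal amount): $49,590
Penalty days: min(18, 30) = 18
Waiting-time penalty: 18 × $550 = $9,900
Subtotal: $49,590 + $49,590 + $9,900 = $109,080
Attorney fees: 10% of $109,080 = $10,908
Total award: $109,080 + $10,908 = $119,988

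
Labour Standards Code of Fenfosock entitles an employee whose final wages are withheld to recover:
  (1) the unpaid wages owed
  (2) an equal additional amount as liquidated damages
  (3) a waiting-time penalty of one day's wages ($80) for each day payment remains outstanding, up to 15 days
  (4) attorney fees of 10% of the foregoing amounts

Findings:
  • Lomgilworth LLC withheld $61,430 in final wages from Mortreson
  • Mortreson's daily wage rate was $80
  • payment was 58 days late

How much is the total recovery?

Liquidated damages (equal amount): $61,430
Penalty days: min(58, 15) = 15
Waiting-time penalty: 15 × $80 = $1,200
Subtotal: $61,430 + $61,430 + $1,200 = $124,060
Attorney fees: 10% of $124,060 = $12,406
Total award: $124,060 + $12,406 = $136,466

$136,466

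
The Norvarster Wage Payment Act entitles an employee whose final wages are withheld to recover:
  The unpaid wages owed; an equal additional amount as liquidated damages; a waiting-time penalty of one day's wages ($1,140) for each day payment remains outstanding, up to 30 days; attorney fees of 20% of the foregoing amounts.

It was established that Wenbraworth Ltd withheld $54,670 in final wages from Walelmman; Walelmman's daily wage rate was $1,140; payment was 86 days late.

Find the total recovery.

$172,248

Liquidated damages (equal amount): $54,670
Penalty days: min(86, 30) = 30
Waiting-time penalty: 30 × $1,140 = $34,200
Subtotal: $54,670 + $54,670 + $34,200 = $143,540
Attorney fees: 20% of $143,540 = $28,708
Total award: $143,540 + $28,708 = $172,248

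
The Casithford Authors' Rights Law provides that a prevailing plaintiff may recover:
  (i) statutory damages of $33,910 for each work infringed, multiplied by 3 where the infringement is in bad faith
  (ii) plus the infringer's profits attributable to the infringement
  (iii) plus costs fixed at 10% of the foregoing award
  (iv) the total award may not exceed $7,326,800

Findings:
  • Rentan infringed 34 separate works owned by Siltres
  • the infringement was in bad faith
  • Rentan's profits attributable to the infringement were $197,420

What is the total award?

Statutory damages: 34 × $33,910 = $1,152,940
Trebled: 3 × $1,152,940 = $3,458,820
Combined award: $3,458,820 + $197,420 = $3,656,240
Costs: 10% of $3,656,240 = $365,624
Award plus costs: $3,656,240 + $365,624 = $4,021,864
Cap at $7,326,800: $4,021,864 is within the cap, no reduction.

$4,021,864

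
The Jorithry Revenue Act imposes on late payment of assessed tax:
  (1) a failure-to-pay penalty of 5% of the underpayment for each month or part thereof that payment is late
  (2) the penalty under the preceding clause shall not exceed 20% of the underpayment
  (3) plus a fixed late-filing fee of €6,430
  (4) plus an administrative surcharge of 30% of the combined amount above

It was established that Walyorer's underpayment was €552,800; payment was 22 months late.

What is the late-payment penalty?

Accrued rate: 5% × 22 = 110%, capped at 20% → 20%
Failure-to-pay penalty: 20% of €552,800 = €110,560
Penalty before surcharge: €110,560 + €6,430 = €116,990
Administrative surcharge: 30% of €116,990 = €35,097
Total penalty: €116,990 + €35,097 = €152,087

€152,087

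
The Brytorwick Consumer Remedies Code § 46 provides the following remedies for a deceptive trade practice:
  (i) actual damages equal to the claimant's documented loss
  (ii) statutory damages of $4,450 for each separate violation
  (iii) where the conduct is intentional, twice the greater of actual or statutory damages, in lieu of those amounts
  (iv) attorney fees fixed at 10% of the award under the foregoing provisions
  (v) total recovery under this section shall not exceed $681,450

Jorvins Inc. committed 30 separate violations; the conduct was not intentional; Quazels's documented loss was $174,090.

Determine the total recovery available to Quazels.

Statutory damages: 30 × $4,450 = $133,500
Conduct not intentional: the in-lieu enhancement does not apply.
Actual plus statutory damages: $174,090 + $133,500 = $307,590
Attorney fees: 10% of $307,590 = $30,759
Total before cap: $307,590 + $30,759 = $338,349
Cap at $681,450: $338,349 is within the cap, no reduction.

Total recovery: $338,349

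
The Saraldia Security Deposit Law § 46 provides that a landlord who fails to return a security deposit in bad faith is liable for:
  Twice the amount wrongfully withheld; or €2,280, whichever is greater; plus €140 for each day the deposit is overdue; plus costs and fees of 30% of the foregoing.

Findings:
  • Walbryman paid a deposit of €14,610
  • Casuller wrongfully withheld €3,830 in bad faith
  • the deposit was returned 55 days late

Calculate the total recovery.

Recovery: €19,968

Doubled: 2 × €3,830 = €7,660
Minimum €2,280: €7,660 meets the minimum, no increase.
Late-return penalty: 55 × €140 = €7,700
Damages plus late penalty: €7,660 + €7,700 = €15,360
Costs and fees: 30% of €15,360 = €4,608
Total recovery: €15,360 + €4,608 = €19,968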